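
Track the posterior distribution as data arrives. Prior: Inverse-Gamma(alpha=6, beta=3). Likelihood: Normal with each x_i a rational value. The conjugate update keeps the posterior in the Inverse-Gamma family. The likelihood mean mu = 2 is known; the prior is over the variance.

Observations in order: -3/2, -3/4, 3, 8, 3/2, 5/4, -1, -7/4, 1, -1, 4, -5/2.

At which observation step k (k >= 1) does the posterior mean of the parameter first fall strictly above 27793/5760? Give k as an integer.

k = 10

obs 1: x=-3/2 → posterior Inverse-Gamma(13/2, 73/8)
obs 2: x=-3/4 → posterior Inverse-Gamma(7, 413/32)
obs 3: x=3 → posterior Inverse-Gamma(15/2, 429/32)
obs 4: x=8 → posterior Inverse-Gamma(8, 1005/32)
obs 5: x=3/2 → posterior Inverse-Gamma(17/2, 1009/32)
obs 6: x=5/4 → posterior Inverse-Gamma(9, 509/16)
obs 7: x=-1 → posterior Inverse-Gamma(19/2, 581/16)
obs 8: x=-7/4 → posterior Inverse-Gamma(10, 1387/32)
obs 9: x=1 → posterior Inverse-Gamma(21/2, 1403/32)
obs 10: x=-1 → posterior Inverse-Gamma(11, 1547/32)
obs 11: x=4 → posterior Inverse-Gamma(23/2, 1611/32)
obs 12: x=-5/2 → posterior Inverse-Gamma(12, 1935/32)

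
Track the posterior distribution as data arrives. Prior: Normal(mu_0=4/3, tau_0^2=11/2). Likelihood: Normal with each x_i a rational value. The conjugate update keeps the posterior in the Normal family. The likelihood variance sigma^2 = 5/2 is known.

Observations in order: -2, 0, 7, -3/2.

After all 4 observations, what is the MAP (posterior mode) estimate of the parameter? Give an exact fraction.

obs 1: x=-2 → posterior Normal(-23/24, 55/32)
obs 2: x=0 → posterior Normal(-46/81, 55/54)
obs 3: x=7 → posterior Normal(185/114, 55/76)
obs 4: x=-3/2 → posterior Normal(271/294, 55/98)

271/294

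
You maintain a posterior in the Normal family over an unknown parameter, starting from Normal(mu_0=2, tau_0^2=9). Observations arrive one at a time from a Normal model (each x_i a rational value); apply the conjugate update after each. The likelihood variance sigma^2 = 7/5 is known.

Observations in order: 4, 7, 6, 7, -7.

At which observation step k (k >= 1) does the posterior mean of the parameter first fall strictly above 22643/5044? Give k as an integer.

k = 2

obs 1: x=4 → posterior Normal(97/26, 63/52)
obs 2: x=7 → posterior Normal(509/97, 63/97)
obs 3: x=6 → posterior Normal(779/142, 63/142)
obs 4: x=7 → posterior Normal(1094/187, 63/187)
obs 5: x=-7 → posterior Normal(779/232, 63/232)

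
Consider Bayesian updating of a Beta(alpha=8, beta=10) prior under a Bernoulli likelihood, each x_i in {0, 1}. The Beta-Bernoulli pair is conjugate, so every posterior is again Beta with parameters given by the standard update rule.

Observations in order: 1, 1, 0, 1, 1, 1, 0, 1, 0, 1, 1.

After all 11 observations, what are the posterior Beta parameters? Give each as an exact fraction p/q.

alpha=16, beta=13

obs 1: x=1 → posterior Beta(9, 10)
obs 2: x=1 → posterior Beta(10, 10)
obs 3: x=0 → posterior Beta(10, 11)
obs 4: x=1 → posterior Beta(11, 11)
obs 5: x=1 → posterior Beta(12, 11)
obs 6: x=1 → posterior Beta(13, 11)
obs 7: x=0 → posterior Beta(13, 12)
obs 8: x=1 → posterior Beta(14, 12)
obs 9: x=0 → posterior Beta(14, 13)
obs 10: x=1 → posterior Beta(15, 13)
obs 11: x=1 → posterior Beta(16, 13)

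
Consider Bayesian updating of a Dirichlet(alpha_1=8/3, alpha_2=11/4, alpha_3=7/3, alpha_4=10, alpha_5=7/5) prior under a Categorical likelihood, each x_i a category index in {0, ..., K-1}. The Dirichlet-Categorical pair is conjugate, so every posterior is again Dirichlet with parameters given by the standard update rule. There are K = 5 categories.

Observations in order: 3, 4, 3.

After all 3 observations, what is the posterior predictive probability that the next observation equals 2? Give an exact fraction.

140/1329

obs 1: x=3 → posterior Dirichlet(8/3, 11/4, 7/3, 11, 7/5)
obs 2: x=4 → posterior Dirichlet(8/3, 11/4, 7/3, 11, 12/5)
obs 3: x=3 → posterior Dirichlet(8/3, 11/4, 7/3, 12, 12/5)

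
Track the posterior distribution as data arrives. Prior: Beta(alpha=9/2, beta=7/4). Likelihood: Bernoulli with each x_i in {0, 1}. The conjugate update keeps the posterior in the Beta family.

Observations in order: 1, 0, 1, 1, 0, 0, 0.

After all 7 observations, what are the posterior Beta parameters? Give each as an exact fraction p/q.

obs 1: x=1 → posterior Beta(11/2, 7/4)
obs 2: x=0 → posterior Beta(11/2, 11/4)
obs 3: x=1 → posterior Beta(13/2, 11/4)
obs 4: x=1 → posterior Beta(15/2, 11/4)
obs 5: x=0 → posterior Beta(15/2, 15/4)
obs 6: x=0 → posterior Beta(15/2, 19/4)
obs 7: x=0 → posterior Beta(15/2, 23/4)

alpha=15/2, beta=23/4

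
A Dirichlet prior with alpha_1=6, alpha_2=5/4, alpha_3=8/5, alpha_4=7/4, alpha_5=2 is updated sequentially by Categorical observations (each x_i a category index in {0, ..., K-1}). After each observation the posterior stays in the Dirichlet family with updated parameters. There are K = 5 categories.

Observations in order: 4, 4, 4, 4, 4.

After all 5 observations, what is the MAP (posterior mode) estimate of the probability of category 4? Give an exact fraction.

obs 1: x=4 → posterior Dirichlet(6, 5/4, 8/5, 7/4, 3)
obs 2: x=4 → posterior Dirichlet(6, 5/4, 8/5, 7/4, 4)
obs 3: x=4 → posterior Dirichlet(6, 5/4, 8/5, 7/4, 5)
obs 4: x=4 → posterior Dirichlet(6, 5/4, 8/5, 7/4, 6)
obs 5: x=4 → posterior Dirichlet(6, 5/4, 8/5, 7/4, 7)

10/21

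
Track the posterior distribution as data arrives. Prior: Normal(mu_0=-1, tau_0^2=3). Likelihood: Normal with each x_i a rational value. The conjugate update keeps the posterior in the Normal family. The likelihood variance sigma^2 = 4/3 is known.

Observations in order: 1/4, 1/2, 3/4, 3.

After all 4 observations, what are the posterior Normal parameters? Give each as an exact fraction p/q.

obs 1: x=1/4 → posterior Normal(-7/52, 12/13)
obs 2: x=1/2 → posterior Normal(1/8, 6/11)
obs 3: x=3/4 → posterior Normal(19/62, 12/31)
obs 4: x=3 → posterior Normal(73/80, 3/10)

mu_0=73/80, tau_0^2=3/10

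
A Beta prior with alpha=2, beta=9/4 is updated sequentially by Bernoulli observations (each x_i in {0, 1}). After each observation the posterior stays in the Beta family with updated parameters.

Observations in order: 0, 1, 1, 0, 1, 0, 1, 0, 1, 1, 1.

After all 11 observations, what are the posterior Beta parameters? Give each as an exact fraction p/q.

obs 1: x=0 → posterior Beta(2, 13/4)
obs 2: x=1 → posterior Beta(3, 13/4)
obs 3: x=1 → posterior Beta(4, 13/4)
obs 4: x=0 → posterior Beta(4, 17/4)
obs 5: x=1 → posterior Beta(5, 17/4)
obs 6: x=0 → posterior Beta(5, 21/4)
obs 7: x=1 → posterior Beta(6, 21/4)
obs 8: x=0 → posterior Beta(6, 25/4)
obs 9: x=1 → posterior Beta(7, 25/4)
obs 10: x=1 → posterior Beta(8, 25/4)
obs 11: x=1 → posterior Beta(9, 25/4)

alpha=9, beta=25/4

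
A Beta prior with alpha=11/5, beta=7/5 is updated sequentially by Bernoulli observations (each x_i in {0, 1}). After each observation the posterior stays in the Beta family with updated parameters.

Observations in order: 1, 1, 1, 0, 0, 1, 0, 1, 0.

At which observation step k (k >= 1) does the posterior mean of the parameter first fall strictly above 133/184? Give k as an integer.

k = 2

obs 1: x=1 → posterior Beta(16/5, 7/5)
obs 2: x=1 → posterior Beta(21/5, 7/5)
obs 3: x=1 → posterior Beta(26/5, 7/5)
obs 4: x=0 → posterior Beta(26/5, 12/5)
obs 5: x=0 → posterior Beta(26/5, 17/5)
obs 6: x=1 → posterior Beta(31/5, 17/5)
obs 7: x=0 → posterior Beta(31/5, 22/5)
obs 8: x=1 → posterior Beta(36/5, 22/5)
obs 9: x=0 → posterior Beta(36/5, 27/5)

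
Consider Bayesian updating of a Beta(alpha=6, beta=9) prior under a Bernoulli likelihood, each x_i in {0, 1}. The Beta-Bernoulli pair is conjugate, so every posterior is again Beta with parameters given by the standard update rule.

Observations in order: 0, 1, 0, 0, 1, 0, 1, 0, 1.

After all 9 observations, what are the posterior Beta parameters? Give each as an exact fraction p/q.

obs 1: x=0 → posterior Beta(6, 10)
obs 2: x=1 → posterior Beta(7, 10)
obs 3: x=0 → posterior Beta(7, 11)
obs 4: x=0 → posterior Beta(7, 12)
obs 5: x=1 → posterior Beta(8, 12)
obs 6: x=0 → posterior Beta(8, 13)
obs 7: x=1 → posterior Beta(9, 13)
obs 8: x=0 → posterior Beta(9, 14)
obs 9: x=1 → posterior Beta(10, 14)

alpha=10, beta=14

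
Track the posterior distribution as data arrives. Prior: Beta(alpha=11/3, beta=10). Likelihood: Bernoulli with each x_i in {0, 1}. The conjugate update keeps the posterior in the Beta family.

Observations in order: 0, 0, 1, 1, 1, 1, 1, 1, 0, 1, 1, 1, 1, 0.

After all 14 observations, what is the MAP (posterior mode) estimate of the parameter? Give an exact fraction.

38/77

obs 1: x=0 → posterior Beta(11/3, 11)
obs 2: x=0 → posterior Beta(11/3, 12)
obs 3: x=1 → posterior Beta(14/3, 12)
obs 4: x=1 → posterior Beta(17/3, 12)
obs 5: x=1 → posterior Beta(20/3, 12)
obs 6: x=1 → posterior Beta(23/3, 12)
obs 7: x=1 → posterior Beta(26/3, 12)
obs 8: x=1 → posterior Beta(29/3, 12)
obs 9: x=0 → posterior Beta(29/3, 13)
obs 10: x=1 → posterior Beta(32/3, 13)
obs 11: x=1 → posterior Beta(35/3, 13)
obs 12: x=1 → posterior Beta(38/3, 13)
obs 13: x=1 → posterior Beta(41/3, 13)
obs 14: x=0 → posterior Beta(41/3, 14)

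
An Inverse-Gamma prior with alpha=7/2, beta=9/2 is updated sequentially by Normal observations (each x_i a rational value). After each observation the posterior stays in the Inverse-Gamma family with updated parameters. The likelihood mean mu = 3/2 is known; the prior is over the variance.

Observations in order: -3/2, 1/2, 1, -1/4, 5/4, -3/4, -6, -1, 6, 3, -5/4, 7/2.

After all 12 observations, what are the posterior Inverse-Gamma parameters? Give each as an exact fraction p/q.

alpha=19/2, beta=62

obs 1: x=-3/2 → posterior Inverse-Gamma(4, 9)
obs 2: x=1/2 → posterior Inverse-Gamma(9/2, 19/2)
obs 3: x=1 → posterior Inverse-Gamma(5, 77/8)
obs 4: x=-1/4 → posterior Inverse-Gamma(11/2, 357/32)
obs 5: x=5/4 → posterior Inverse-Gamma(6, 179/16)
obs 6: x=-3/4 → posterior Inverse-Gamma(13/2, 439/32)
obs 7: x=-6 → posterior Inverse-Gamma(7, 1339/32)
obs 8: x=-1 → posterior Inverse-Gamma(15/2, 1439/32)
obs 9: x=6 → posterior Inverse-Gamma(8, 1763/32)
obs 10: x=3 → posterior Inverse-Gamma(17/2, 1799/32)
obs 11: x=-5/4 → posterior Inverse-Gamma(9, 60)
obs 12: x=7/2 → posterior Inverse-Gamma(19/2, 62)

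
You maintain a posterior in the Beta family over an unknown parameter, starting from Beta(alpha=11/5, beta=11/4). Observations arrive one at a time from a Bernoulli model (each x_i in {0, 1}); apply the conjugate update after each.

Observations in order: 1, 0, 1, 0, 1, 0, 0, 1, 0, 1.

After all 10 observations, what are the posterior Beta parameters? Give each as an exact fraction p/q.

alpha=36/5, beta=31/4

obs 1: x=1 → posterior Beta(16/5, 11/4)
obs 2: x=0 → posterior Beta(16/5, 15/4)
obs 3: x=1 → posterior Beta(21/5, 15/4)
obs 4: x=0 → posterior Beta(21/5, 19/4)
obs 5: x=1 → posterior Beta(26/5, 19/4)
obs 6: x=0 → posterior Beta(26/5, 23/4)
obs 7: x=0 → posterior Beta(26/5, 27/4)
obs 8: x=1 → posterior Beta(31/5, 27/4)
obs 9: x=0 → posterior Beta(31/5, 31/4)
obs 10: x=1 → posterior Beta(36/5, 31/4)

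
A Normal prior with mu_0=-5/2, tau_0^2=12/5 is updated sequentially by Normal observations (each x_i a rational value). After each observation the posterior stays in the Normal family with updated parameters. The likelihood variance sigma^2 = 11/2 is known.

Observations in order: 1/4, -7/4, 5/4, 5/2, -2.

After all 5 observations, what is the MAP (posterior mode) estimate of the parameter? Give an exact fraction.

obs 1: x=1/4 → posterior Normal(-263/158, 132/79)
obs 2: x=-7/4 → posterior Normal(-347/206, 132/103)
obs 3: x=5/4 → posterior Normal(-287/254, 132/127)
obs 4: x=5/2 → posterior Normal(-167/302, 132/151)
obs 5: x=-2 → posterior Normal(-263/350, 132/175)

-263/350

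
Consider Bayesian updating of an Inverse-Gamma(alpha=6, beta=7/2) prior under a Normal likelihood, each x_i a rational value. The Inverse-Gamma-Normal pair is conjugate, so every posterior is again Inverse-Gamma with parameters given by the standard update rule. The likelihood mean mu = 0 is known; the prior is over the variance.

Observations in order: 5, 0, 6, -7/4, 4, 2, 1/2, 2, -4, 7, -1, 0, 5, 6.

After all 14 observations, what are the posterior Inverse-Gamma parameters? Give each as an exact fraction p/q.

alpha=13, beta=3557/32

obs 1: x=5 → posterior Inverse-Gamma(13/2, 16)
obs 2: x=0 → posterior Inverse-Gamma(7, 16)
obs 3: x=6 → posterior Inverse-Gamma(15/2, 34)
obs 4: x=-7/4 → posterior Inverse-Gamma(8, 1137/32)
obs 5: x=4 → posterior Inverse-Gamma(17/2, 1393/32)
obs 6: x=2 → posterior Inverse-Gamma(9, 1457/32)
obs 7: x=1/2 → posterior Inverse-Gamma(19/2, 1461/32)
obs 8: x=2 → posterior Inverse-Gamma(10, 1525/32)
obs 9: x=-4 → posterior Inverse-Gamma(21/2, 1781/32)
obs 10: x=7 → posterior Inverse-Gamma(11, 2565/32)
obs 11: x=-1 → posterior Inverse-Gamma(23/2, 2581/32)
obs 12: x=0 → posterior Inverse-Gamma(12, 2581/32)
obs 13: x=5 → posterior Inverse-Gamma(25/2, 2981/32)
obs 14: x=6 → posterior Inverse-Gamma(13, 3557/32)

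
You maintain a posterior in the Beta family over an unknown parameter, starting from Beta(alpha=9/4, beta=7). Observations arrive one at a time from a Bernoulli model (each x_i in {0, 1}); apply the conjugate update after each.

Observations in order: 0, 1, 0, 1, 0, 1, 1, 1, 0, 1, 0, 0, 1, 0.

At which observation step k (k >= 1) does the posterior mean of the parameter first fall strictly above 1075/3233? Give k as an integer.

k = 6

obs 1: x=0 → posterior Beta(9/4, 8)
obs 2: x=1 → posterior Beta(13/4, 8)
obs 3: x=0 → posterior Beta(13/4, 9)
obs 4: x=1 → posterior Beta(17/4, 9)
obs 5: x=0 → posterior Beta(17/4, 10)
obs 6: x=1 → posterior Beta(21/4, 10)
obs 7: x=1 → posterior Beta(25/4, 10)
obs 8: x=1 → posterior Beta(29/4, 10)
obs 9: x=0 → posterior Beta(29/4, 11)
obs 10: x=1 → posterior Beta(33/4, 11)
obs 11: x=0 → posterior Beta(33/4, 12)
obs 12: x=0 → posterior Beta(33/4, 13)
obs 13: x=1 → posterior Beta(37/4, 13)
obs 14: x=0 → posterior Beta(37/4, 14)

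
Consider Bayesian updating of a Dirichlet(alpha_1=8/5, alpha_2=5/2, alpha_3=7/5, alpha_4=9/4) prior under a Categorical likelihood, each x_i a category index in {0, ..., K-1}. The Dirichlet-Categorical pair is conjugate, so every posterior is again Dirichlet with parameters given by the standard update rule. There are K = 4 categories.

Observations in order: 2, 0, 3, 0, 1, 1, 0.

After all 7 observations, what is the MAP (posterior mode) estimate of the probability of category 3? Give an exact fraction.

obs 1: x=2 → posterior Dirichlet(8/5, 5/2, 12/5, 9/4)
obs 2: x=0 → posterior Dirichlet(13/5, 5/2, 12/5, 9/4)
obs 3: x=3 → posterior Dirichlet(13/5, 5/2, 12/5, 13/4)
obs 4: x=0 → posterior Dirichlet(18/5, 5/2, 12/5, 13/4)
obs 5: x=1 → posterior Dirichlet(18/5, 7/2, 12/5, 13/4)
obs 6: x=1 → posterior Dirichlet(18/5, 9/2, 12/5, 13/4)
obs 7: x=0 → posterior Dirichlet(23/5, 9/2, 12/5, 13/4)

9/43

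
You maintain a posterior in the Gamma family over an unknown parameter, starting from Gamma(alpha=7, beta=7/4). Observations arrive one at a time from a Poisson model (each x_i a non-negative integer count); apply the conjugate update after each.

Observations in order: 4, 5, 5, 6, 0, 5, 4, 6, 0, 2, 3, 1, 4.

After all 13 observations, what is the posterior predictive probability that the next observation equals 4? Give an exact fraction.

1177948984496485786471253942233203359999456588105923649752680507624708312636492650312150810976638720/6439145816817817367777547902833217361658422911806501468635131013761336275433852507461885280939323449

obs 1: x=4 → posterior Gamma(11, 11/4)
obs 2: x=5 → posterior Gamma(16, 15/4)
obs 3: x=5 → posterior Gamma(21, 19/4)
obs 4: x=6 → posterior Gamma(27, 23/4)
obs 5: x=0 → posterior Gamma(27, 27/4)
obs 6: x=5 → posterior Gamma(32, 31/4)
obs 7: x=4 → posterior Gamma(36, 35/4)
obs 8: x=6 → posterior Gamma(42, 39/4)
obs 9: x=0 → posterior Gamma(42, 43/4)
obs 10: x=2 → posterior Gamma(44, 47/4)
obs 11: x=3 → posterior Gamma(47, 51/4)
obs 12: x=1 → posterior Gamma(48, 55/4)
obs 13: x=4 → posterior Gamma(52, 59/4)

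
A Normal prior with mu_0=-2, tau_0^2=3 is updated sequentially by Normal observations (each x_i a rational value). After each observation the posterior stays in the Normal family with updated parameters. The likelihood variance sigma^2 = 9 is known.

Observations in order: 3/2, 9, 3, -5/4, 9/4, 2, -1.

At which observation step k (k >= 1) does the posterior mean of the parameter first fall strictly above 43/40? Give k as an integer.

k = 3

obs 1: x=3/2 → posterior Normal(-9/8, 9/4)
obs 2: x=9 → posterior Normal(9/10, 9/5)
obs 3: x=3 → posterior Normal(5/4, 3/2)
obs 4: x=-5/4 → posterior Normal(25/28, 9/7)
obs 5: x=9/4 → posterior Normal(17/16, 9/8)
obs 6: x=2 → posterior Normal(7/6, 1)
obs 7: x=-1 → posterior Normal(19/20, 9/10)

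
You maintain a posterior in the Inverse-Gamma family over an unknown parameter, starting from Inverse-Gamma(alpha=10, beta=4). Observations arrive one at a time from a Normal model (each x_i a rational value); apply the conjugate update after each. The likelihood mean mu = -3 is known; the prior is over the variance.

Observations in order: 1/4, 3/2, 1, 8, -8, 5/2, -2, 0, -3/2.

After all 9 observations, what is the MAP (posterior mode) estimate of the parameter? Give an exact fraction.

obs 1: x=1/4 → posterior Inverse-Gamma(21/2, 297/32)
obs 2: x=3/2 → posterior Inverse-Gamma(11, 621/32)
obs 3: x=1 → posterior Inverse-Gamma(23/2, 877/32)
obs 4: x=8 → posterior Inverse-Gamma(12, 2813/32)
obs 5: x=-8 → posterior Inverse-Gamma(25/2, 3213/32)
obs 6: x=5/2 → posterior Inverse-Gamma(13, 3697/32)
obs 7: x=-2 → posterior Inverse-Gamma(27/2, 3713/32)
obs 8: x=0 → posterior Inverse-Gamma(14, 3857/32)
obs 9: x=-3/2 → posterior Inverse-Gamma(29/2, 3893/32)

3893/496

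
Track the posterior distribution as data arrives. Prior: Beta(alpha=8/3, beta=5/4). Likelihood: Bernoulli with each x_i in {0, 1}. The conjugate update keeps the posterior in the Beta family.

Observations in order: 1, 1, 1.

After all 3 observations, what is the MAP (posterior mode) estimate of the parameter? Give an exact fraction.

56/59

obs 1: x=1 → posterior Beta(11/3, 5/4)
obs 2: x=1 → posterior Beta(14/3, 5/4)
obs 3: x=1 → posterior Beta(17/3, 5/4)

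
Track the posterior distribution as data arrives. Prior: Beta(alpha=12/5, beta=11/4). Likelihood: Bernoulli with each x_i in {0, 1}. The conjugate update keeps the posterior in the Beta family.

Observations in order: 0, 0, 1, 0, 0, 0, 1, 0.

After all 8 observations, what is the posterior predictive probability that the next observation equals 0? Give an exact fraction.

obs 1: x=0 → posterior Beta(12/5, 15/4)
obs 2: x=0 → posterior Beta(12/5, 19/4)
obs 3: x=1 → posterior Beta(17/5, 19/4)
obs 4: x=0 → posterior Beta(17/5, 23/4)
obs 5: x=0 → posterior Beta(17/5, 27/4)
obs 6: x=0 → posterior Beta(17/5, 31/4)
obs 7: x=1 → posterior Beta(22/5, 31/4)
obs 8: x=0 → posterior Beta(22/5, 35/4)

175/263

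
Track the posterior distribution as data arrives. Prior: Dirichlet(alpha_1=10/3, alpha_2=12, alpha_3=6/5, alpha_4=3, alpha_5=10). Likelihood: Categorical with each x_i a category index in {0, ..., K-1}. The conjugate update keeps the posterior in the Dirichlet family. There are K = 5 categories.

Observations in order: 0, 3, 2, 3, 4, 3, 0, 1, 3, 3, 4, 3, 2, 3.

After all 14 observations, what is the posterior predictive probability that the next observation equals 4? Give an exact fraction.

obs 1: x=0 → posterior Dirichlet(13/3, 12, 6/5, 3, 10)
obs 2: x=3 → posterior Dirichlet(13/3, 12, 6/5, 4, 10)
obs 3: x=2 → posterior Dirichlet(13/3, 12, 11/5, 4, 10)
obs 4: x=3 → posterior Dirichlet(13/3, 12, 11/5, 5, 10)
obs 5: x=4 → posterior Dirichlet(13/3, 12, 11/5, 5, 11)
obs 6: x=3 → posterior Dirichlet(13/3, 12, 11/5, 6, 11)
obs 7: x=0 → posterior Dirichlet(16/3, 12, 11/5, 6, 11)
obs 8: x=1 → posterior Dirichlet(16/3, 13, 11/5, 6, 11)
obs 9: x=3 → posterior Dirichlet(16/3, 13, 11/5, 7, 11)
obs 10: x=3 → posterior Dirichlet(16/3, 13, 11/5, 8, 11)
obs 11: x=4 → posterior Dirichlet(16/3, 13, 11/5, 8, 12)
obs 12: x=3 → posterior Dirichlet(16/3, 13, 11/5, 9, 12)
obs 13: x=2 → posterior Dirichlet(16/3, 13, 16/5, 9, 12)
obs 14: x=3 → posterior Dirichlet(16/3, 13, 16/5, 10, 12)

180/653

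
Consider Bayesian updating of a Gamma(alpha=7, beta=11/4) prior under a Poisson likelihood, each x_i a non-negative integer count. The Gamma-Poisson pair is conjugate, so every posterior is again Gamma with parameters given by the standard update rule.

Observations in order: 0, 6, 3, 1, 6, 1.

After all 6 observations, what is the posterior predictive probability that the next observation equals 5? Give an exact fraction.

obs 1: x=0 → posterior Gamma(7, 15/4)
obs 2: x=6 → posterior Gamma(13, 19/4)
obs 3: x=3 → posterior Gamma(16, 23/4)
obs 4: x=1 → posterior Gamma(17, 27/4)
obs 5: x=6 → posterior Gamma(23, 31/4)
obs 6: x=1 → posterior Gamma(24, 35/4)

3274093309726476808610839843750000000000000/39406375129968277252266091448993881086104409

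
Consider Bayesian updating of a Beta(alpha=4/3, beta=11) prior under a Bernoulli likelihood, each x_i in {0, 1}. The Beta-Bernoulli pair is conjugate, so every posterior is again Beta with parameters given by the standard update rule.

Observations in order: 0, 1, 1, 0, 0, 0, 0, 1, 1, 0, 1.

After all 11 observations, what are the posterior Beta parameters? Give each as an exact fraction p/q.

alpha=19/3, beta=17

obs 1: x=0 → posterior Beta(4/3, 12)
obs 2: x=1 → posterior Beta(7/3, 12)
obs 3: x=1 → posterior Beta(10/3, 12)
obs 4: x=0 → posterior Beta(10/3, 13)
obs 5: x=0 → posterior Beta(10/3, 14)
obs 6: x=0 → posterior Beta(10/3, 15)
obs 7: x=0 → posterior Beta(10/3, 16)
obs 8: x=1 → posterior Beta(13/3, 16)
obs 9: x=1 → posterior Beta(16/3, 16)
obs 10: x=0 → posterior Beta(16/3, 17)
obs 11: x=1 → posterior Beta(19/3, 17)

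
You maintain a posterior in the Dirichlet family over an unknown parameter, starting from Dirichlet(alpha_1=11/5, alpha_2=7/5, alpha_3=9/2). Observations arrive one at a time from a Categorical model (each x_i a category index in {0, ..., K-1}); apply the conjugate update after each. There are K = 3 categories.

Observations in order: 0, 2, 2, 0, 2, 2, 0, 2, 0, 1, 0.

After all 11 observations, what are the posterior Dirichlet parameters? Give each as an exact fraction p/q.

alpha_1=36/5, alpha_2=12/5, alpha_3=19/2

obs 1: x=0 → posterior Dirichlet(16/5, 7/5, 9/2)
obs 2: x=2 → posterior Dirichlet(16/5, 7/5, 11/2)
obs 3: x=2 → posterior Dirichlet(16/5, 7/5, 13/2)
obs 4: x=0 → posterior Dirichlet(21/5, 7/5, 13/2)
obs 5: x=2 → posterior Dirichlet(21/5, 7/5, 15/2)
obs 6: x=2 → posterior Dirichlet(21/5, 7/5, 17/2)
obs 7: x=0 → posterior Dirichlet(26/5, 7/5, 17/2)
obs 8: x=2 → posterior Dirichlet(26/5, 7/5, 19/2)
obs 9: x=0 → posterior Dirichlet(31/5, 7/5, 19/2)
obs 10: x=1 → posterior Dirichlet(31/5, 12/5, 19/2)
obs 11: x=0 → posterior Dirichlet(36/5, 12/5, 19/2)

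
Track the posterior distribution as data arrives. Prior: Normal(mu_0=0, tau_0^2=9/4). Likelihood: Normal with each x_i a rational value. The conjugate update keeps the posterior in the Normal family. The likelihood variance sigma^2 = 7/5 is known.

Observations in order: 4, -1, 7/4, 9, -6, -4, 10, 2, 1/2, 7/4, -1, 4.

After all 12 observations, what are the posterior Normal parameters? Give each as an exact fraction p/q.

mu_0=945/568, tau_0^2=63/568

obs 1: x=4 → posterior Normal(180/73, 63/73)
obs 2: x=-1 → posterior Normal(135/118, 63/118)
obs 3: x=7/4 → posterior Normal(855/652, 63/163)
obs 4: x=9 → posterior Normal(2475/832, 63/208)
obs 5: x=-6 → posterior Normal(1395/1012, 63/253)
obs 6: x=-4 → posterior Normal(675/1192, 63/298)
obs 7: x=10 → posterior Normal(2475/1372, 9/49)
obs 8: x=2 → posterior Normal(2835/1552, 63/388)
obs 9: x=1/2 → posterior Normal(2925/1732, 63/433)
obs 10: x=7/4 → posterior Normal(405/239, 63/478)
obs 11: x=-1 → posterior Normal(765/523, 63/523)
obs 12: x=4 → posterior Normal(945/568, 63/568)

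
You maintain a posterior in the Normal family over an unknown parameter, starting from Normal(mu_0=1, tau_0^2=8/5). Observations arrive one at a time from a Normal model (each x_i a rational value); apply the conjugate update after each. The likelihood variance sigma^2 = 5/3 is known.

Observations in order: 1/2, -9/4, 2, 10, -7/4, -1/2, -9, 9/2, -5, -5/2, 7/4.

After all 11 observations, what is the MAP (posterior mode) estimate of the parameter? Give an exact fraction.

obs 1: x=1/2 → posterior Normal(37/49, 40/49)
obs 2: x=-9/4 → posterior Normal(-17/73, 40/73)
obs 3: x=2 → posterior Normal(31/97, 40/97)
obs 4: x=10 → posterior Normal(271/121, 40/121)
obs 5: x=-7/4 → posterior Normal(229/145, 8/29)
obs 6: x=-1/2 → posterior Normal(217/169, 40/169)
obs 7: x=-9 → posterior Normal(1/193, 40/193)
obs 8: x=9/2 → posterior Normal(109/217, 40/217)
obs 9: x=-5 → posterior Normal(-11/241, 40/241)
obs 10: x=-5/2 → posterior Normal(-71/265, 8/53)
obs 11: x=7/4 → posterior Normal(-29/289, 40/289)

-29/289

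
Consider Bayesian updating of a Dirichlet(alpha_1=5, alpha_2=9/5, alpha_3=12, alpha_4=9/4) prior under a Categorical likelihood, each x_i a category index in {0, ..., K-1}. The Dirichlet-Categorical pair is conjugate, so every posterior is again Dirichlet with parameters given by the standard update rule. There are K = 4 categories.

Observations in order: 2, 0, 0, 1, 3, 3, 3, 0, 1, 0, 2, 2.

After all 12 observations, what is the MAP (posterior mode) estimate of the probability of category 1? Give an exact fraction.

obs 1: x=2 → posterior Dirichlet(5, 9/5, 13, 9/4)
obs 2: x=0 → posterior Dirichlet(6, 9/5, 13, 9/4)
obs 3: x=0 → posterior Dirichlet(7, 9/5, 13, 9/4)
obs 4: x=1 → posterior Dirichlet(7, 14/5, 13, 9/4)
obs 5: x=3 → posterior Dirichlet(7, 14/5, 13, 13/4)
obs 6: x=3 → posterior Dirichlet(7, 14/5, 13, 17/4)
obs 7: x=3 → posterior Dirichlet(7, 14/5, 13, 21/4)
obs 8: x=0 → posterior Dirichlet(8, 14/5, 13, 21/4)
obs 9: x=1 → posterior Dirichlet(8, 19/5, 13, 21/4)
obs 10: x=0 → posterior Dirichlet(9, 19/5, 13, 21/4)
obs 11: x=2 → posterior Dirichlet(9, 19/5, 14, 21/4)
obs 12: x=2 → posterior Dirichlet(9, 19/5, 15, 21/4)

8/83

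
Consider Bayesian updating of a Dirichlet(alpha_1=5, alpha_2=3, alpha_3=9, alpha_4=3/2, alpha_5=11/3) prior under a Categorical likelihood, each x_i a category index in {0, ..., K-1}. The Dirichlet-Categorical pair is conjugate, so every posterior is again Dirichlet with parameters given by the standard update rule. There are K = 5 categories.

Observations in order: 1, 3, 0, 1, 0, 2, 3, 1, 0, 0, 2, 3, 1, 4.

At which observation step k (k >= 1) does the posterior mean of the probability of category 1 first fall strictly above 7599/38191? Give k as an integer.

obs 1: x=1 → posterior Dirichlet(5, 4, 9, 3/2, 11/3)
obs 2: x=3 → posterior Dirichlet(5, 4, 9, 5/2, 11/3)
obs 3: x=0 → posterior Dirichlet(6, 4, 9, 5/2, 11/3)
obs 4: x=1 → posterior Dirichlet(6, 5, 9, 5/2, 11/3)
obs 5: x=0 → posterior Dirichlet(7, 5, 9, 5/2, 11/3)
obs 6: x=2 → posterior Dirichlet(7, 5, 10, 5/2, 11/3)
obs 7: x=3 → posterior Dirichlet(7, 5, 10, 7/2, 11/3)
obs 8: x=1 → posterior Dirichlet(7, 6, 10, 7/2, 11/3)
obs 9: x=0 → posterior Dirichlet(8, 6, 10, 7/2, 11/3)
obs 10: x=0 → posterior Dirichlet(9, 6, 10, 7/2, 11/3)
obs 11: x=2 → posterior Dirichlet(9, 6, 11, 7/2, 11/3)
obs 12: x=3 → posterior Dirichlet(9, 6, 11, 9/2, 11/3)
obs 13: x=1 → posterior Dirichlet(9, 7, 11, 9/2, 11/3)
obs 14: x=4 → posterior Dirichlet(9, 7, 11, 9/2, 14/3)

k = 13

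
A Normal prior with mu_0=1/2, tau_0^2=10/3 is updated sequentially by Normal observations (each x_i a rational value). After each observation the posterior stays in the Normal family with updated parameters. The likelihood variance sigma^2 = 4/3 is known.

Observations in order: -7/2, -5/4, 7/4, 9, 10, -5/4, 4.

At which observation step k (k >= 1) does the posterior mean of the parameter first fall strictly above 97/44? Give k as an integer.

obs 1: x=-7/2 → posterior Normal(-33/14, 20/21)
obs 2: x=-5/4 → posterior Normal(-91/48, 5/9)
obs 3: x=7/4 → posterior Normal(-14/17, 20/51)
obs 4: x=9 → posterior Normal(31/22, 10/33)
obs 5: x=10 → posterior Normal(3, 20/81)
obs 6: x=-5/4 → posterior Normal(299/128, 5/24)
obs 7: x=4 → posterior Normal(379/148, 20/111)

k = 5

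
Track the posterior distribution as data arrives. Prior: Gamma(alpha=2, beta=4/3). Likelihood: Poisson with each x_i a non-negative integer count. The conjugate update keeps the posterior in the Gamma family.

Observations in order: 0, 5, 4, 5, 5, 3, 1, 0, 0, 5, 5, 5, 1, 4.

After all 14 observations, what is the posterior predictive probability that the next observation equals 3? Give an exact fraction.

obs 1: x=0 → posterior Gamma(2, 7/3)
obs 2: x=5 → posterior Gamma(7, 10/3)
obs 3: x=4 → posterior Gamma(11, 13/3)
obs 4: x=5 → posterior Gamma(16, 16/3)
obs 5: x=5 → posterior Gamma(21, 19/3)
obs 6: x=3 → posterior Gamma(24, 22/3)
obs 7: x=1 → posterior Gamma(25, 25/3)
obs 8: x=0 → posterior Gamma(25, 28/3)
obs 9: x=0 → posterior Gamma(25, 31/3)
obs 10: x=5 → posterior Gamma(30, 34/3)
obs 11: x=5 → posterior Gamma(35, 37/3)
obs 12: x=5 → posterior Gamma(40, 40/3)
obs 13: x=1 → posterior Gamma(41, 43/3)
obs 14: x=4 → posterior Gamma(45, 46/3)

292000195917809504990310677241417487011233914114537986093186714212170345406791680/1347137238494276547832006567721872890819326613454654477690085519113574118965817601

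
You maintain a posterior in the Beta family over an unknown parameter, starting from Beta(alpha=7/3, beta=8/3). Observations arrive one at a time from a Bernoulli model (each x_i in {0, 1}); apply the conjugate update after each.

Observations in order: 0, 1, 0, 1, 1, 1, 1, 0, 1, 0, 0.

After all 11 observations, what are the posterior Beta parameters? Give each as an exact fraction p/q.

alpha=25/3, beta=23/3

obs 1: x=0 → posterior Beta(7/3, 11/3)
obs 2: x=1 → posterior Beta(10/3, 11/3)
obs 3: x=0 → posterior Beta(10/3, 14/3)
obs 4: x=1 → posterior Beta(13/3, 14/3)
obs 5: x=1 → posterior Beta(16/3, 14/3)
obs 6: x=1 → posterior Beta(19/3, 14/3)
obs 7: x=1 → posterior Beta(22/3, 14/3)
obs 8: x=0 → posterior Beta(22/3, 17/3)
obs 9: x=1 → posterior Beta(25/3, 17/3)
obs 10: x=0 → posterior Beta(25/3, 20/3)
obs 11: x=0 → posterior Beta(25/3, 23/3)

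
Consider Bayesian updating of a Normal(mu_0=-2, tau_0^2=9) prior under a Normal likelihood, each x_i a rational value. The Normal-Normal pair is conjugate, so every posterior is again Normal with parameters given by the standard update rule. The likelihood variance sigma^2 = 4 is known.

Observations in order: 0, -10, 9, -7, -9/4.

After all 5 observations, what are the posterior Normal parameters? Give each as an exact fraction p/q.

obs 1: x=0 → posterior Normal(-8/13, 36/13)
obs 2: x=-10 → posterior Normal(-49/11, 18/11)
obs 3: x=9 → posterior Normal(-17/31, 36/31)
obs 4: x=-7 → posterior Normal(-2, 9/10)
obs 5: x=-9/4 → posterior Normal(-401/196, 36/49)

mu_0=-401/196, tau_0^2=36/49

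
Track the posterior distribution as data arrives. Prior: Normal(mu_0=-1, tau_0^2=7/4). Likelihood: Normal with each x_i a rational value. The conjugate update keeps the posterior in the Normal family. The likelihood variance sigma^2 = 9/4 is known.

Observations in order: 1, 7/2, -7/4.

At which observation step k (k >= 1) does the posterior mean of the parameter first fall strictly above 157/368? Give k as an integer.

k = 2

obs 1: x=1 → posterior Normal(-1/8, 63/64)
obs 2: x=7/2 → posterior Normal(45/46, 63/92)
obs 3: x=-7/4 → posterior Normal(41/120, 21/40)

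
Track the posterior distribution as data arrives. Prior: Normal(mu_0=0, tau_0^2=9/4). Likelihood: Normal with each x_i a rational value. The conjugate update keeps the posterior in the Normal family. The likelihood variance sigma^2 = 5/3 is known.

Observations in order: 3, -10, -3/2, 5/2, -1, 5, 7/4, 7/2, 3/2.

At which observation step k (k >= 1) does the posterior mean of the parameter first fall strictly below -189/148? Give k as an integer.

k = 2

obs 1: x=3 → posterior Normal(81/47, 45/47)
obs 2: x=-10 → posterior Normal(-189/74, 45/74)
obs 3: x=-3/2 → posterior Normal(-459/202, 45/101)
obs 4: x=5/2 → posterior Normal(-81/64, 45/128)
obs 5: x=-1 → posterior Normal(-189/155, 9/31)
obs 6: x=5 → posterior Normal(-27/91, 45/182)
obs 7: x=7/4 → posterior Normal(-27/836, 45/209)
obs 8: x=7/2 → posterior Normal(351/944, 45/236)
obs 9: x=3/2 → posterior Normal(513/1052, 45/263)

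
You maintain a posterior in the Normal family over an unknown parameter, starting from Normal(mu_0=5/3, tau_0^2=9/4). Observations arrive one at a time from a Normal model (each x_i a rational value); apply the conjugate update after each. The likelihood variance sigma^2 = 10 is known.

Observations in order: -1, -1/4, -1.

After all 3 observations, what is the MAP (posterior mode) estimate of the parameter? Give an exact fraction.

obs 1: x=-1 → posterior Normal(173/147, 90/49)
obs 2: x=-1/4 → posterior Normal(665/696, 45/29)
obs 3: x=-1 → posterior Normal(557/804, 90/67)

557/804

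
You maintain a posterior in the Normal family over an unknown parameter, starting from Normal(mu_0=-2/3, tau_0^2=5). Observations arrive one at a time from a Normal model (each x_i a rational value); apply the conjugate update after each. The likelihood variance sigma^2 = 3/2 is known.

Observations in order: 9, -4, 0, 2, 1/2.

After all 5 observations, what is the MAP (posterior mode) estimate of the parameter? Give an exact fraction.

73/53

obs 1: x=9 → posterior Normal(88/13, 15/13)
obs 2: x=-4 → posterior Normal(48/23, 15/23)
obs 3: x=0 → posterior Normal(16/11, 5/11)
obs 4: x=2 → posterior Normal(68/43, 15/43)
obs 5: x=1/2 → posterior Normal(73/53, 15/53)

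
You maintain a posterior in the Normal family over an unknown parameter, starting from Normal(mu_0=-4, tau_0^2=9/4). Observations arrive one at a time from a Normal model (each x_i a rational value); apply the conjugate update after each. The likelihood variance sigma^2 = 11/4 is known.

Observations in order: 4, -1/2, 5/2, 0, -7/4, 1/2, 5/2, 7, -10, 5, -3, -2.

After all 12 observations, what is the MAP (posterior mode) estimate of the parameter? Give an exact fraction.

-23/476

obs 1: x=4 → posterior Normal(-2/5, 99/80)
obs 2: x=-1/2 → posterior Normal(-25/58, 99/116)
obs 3: x=5/2 → posterior Normal(5/19, 99/152)
obs 4: x=0 → posterior Normal(10/47, 99/188)
obs 5: x=-7/4 → posterior Normal(-23/224, 99/224)
obs 6: x=1/2 → posterior Normal(-1/52, 99/260)
obs 7: x=5/2 → posterior Normal(85/296, 99/296)
obs 8: x=7 → posterior Normal(337/332, 99/332)
obs 9: x=-10 → posterior Normal(-1/16, 99/368)
obs 10: x=5 → posterior Normal(157/404, 99/404)
obs 11: x=-3 → posterior Normal(49/440, 9/40)
obs 12: x=-2 → posterior Normal(-23/476, 99/476)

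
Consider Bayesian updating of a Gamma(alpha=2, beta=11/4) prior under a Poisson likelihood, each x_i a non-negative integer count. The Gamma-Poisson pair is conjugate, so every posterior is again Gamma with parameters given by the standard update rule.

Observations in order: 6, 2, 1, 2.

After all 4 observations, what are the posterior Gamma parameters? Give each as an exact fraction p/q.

obs 1: x=6 → posterior Gamma(8, 15/4)
obs 2: x=2 → posterior Gamma(10, 19/4)
obs 3: x=1 → posterior Gamma(11, 23/4)
obs 4: x=2 → posterior Gamma(13, 27/4)

alpha=13, beta=27/4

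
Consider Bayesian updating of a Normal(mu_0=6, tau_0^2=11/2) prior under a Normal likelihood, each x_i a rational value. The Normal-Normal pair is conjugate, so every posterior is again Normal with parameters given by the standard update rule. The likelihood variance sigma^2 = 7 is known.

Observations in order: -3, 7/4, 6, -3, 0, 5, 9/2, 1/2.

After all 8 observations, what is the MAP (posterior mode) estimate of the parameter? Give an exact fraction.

obs 1: x=-3 → posterior Normal(51/25, 77/25)
obs 2: x=7/4 → posterior Normal(281/144, 77/36)
obs 3: x=6 → posterior Normal(545/188, 77/47)
obs 4: x=-3 → posterior Normal(413/232, 77/58)
obs 5: x=0 → posterior Normal(413/276, 77/69)
obs 6: x=5 → posterior Normal(633/320, 77/80)
obs 7: x=9/2 → posterior Normal(831/364, 11/13)
obs 8: x=1/2 → posterior Normal(853/408, 77/102)

853/408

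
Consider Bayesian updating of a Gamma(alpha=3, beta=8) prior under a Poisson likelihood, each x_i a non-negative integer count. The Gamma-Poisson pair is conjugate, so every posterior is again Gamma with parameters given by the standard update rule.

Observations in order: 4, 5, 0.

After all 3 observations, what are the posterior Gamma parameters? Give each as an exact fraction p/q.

alpha=12, beta=11

obs 1: x=4 → posterior Gamma(7, 9)
obs 2: x=5 → posterior Gamma(12, 10)
obs 3: x=0 → posterior Gamma(12, 11)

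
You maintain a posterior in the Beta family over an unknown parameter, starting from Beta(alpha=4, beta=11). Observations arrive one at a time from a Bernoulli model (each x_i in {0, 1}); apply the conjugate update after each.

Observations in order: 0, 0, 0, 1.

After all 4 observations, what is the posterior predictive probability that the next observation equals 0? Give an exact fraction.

14/19

obs 1: x=0 → posterior Beta(4, 12)
obs 2: x=0 → posterior Beta(4, 13)
obs 3: x=0 → posterior Beta(4, 14)
obs 4: x=1 → posterior Beta(5, 14)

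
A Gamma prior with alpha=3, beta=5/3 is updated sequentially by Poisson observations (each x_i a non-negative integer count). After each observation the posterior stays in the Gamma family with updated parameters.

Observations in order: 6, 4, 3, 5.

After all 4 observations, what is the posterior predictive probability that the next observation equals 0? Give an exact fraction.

69091933913008732880827217/2097152000000000000000000000

obs 1: x=6 → posterior Gamma(9, 8/3)
obs 2: x=4 → posterior Gamma(13, 11/3)
obs 3: x=3 → posterior Gamma(16, 14/3)
obs 4: x=5 → posterior Gamma(21, 17/3)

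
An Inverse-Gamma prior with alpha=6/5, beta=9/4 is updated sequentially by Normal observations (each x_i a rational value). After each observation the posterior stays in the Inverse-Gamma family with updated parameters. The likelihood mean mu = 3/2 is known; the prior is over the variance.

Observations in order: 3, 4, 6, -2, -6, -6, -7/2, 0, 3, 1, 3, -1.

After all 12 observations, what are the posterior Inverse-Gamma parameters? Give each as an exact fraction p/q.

obs 1: x=3 → posterior Inverse-Gamma(17/10, 27/8)
obs 2: x=4 → posterior Inverse-Gamma(11/5, 13/2)
obs 3: x=6 → posterior Inverse-Gamma(27/10, 133/8)
obs 4: x=-2 → posterior Inverse-Gamma(16/5, 91/4)
obs 5: x=-6 → posterior Inverse-Gamma(37/10, 407/8)
obs 6: x=-6 → posterior Inverse-Gamma(21/5, 79)
obs 7: x=-7/2 → posterior Inverse-Gamma(47/10, 183/2)
obs 8: x=0 → posterior Inverse-Gamma(26/5, 741/8)
obs 9: x=3 → posterior Inverse-Gamma(57/10, 375/4)
obs 10: x=1 → posterior Inverse-Gamma(31/5, 751/8)
obs 11: x=3 → posterior Inverse-Gamma(67/10, 95)
obs 12: x=-1 → posterior Inverse-Gamma(36/5, 785/8)

alpha=36/5, beta=785/8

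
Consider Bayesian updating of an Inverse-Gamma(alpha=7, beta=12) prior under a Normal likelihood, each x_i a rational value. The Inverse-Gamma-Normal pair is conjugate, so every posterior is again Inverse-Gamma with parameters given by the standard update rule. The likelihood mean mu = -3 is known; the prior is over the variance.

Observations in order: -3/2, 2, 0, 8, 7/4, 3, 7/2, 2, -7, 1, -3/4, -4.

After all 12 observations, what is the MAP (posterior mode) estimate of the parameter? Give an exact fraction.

obs 1: x=-3/2 → posterior Inverse-Gamma(15/2, 105/8)
obs 2: x=2 → posterior Inverse-Gamma(8, 205/8)
obs 3: x=0 → posterior Inverse-Gamma(17/2, 241/8)
obs 4: x=8 → posterior Inverse-Gamma(9, 725/8)
obs 5: x=7/4 → posterior Inverse-Gamma(19/2, 3261/32)
obs 6: x=3 → posterior Inverse-Gamma(10, 3837/32)
obs 7: x=7/2 → posterior Inverse-Gamma(21/2, 4513/32)
obs 8: x=2 → posterior Inverse-Gamma(11, 4913/32)
obs 9: x=-7 → posterior Inverse-Gamma(23/2, 5169/32)
obs 10: x=1 → posterior Inverse-Gamma(12, 5425/32)
obs 11: x=-3/4 → posterior Inverse-Gamma(25/2, 2753/16)
obs 12: x=-4 → posterior Inverse-Gamma(13, 2761/16)

2761/224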